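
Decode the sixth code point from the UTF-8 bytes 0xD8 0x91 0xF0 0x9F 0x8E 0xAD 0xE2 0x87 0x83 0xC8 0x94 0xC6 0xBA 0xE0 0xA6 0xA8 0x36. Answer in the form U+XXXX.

U+09A8

Offset 0: leading byte 0xD8 = 11011000 → 2-byte char #1 = D8 91.
Offset 2: leading byte 0xF0 = 11110000 → 4-byte char #2 = F0 9F 8E AD.
Offset 6: leading byte 0xE2 = 11100010 → 3-byte char #3 = E2 87 83.
Offset 9: leading byte 0xC8 = 11001000 → 2-byte char #4 = C8 94.
Offset 11: leading byte 0xC6 = 11000110 → 2-byte char #5 = C6 BA.
Offset 13: leading byte 0xE0 = 11100000 → 3-byte char #6 = E0 A6 A8.
Leading byte 0xE0 = 11100000 matches 1110xxxx → 3-byte sequence.
Byte 1: 0xE0 = 11100000, payload 0000 (4 bits).
Byte 2: 0xA6 = 10100110 (10xxxxxx ✓), payload 100110.
Byte 3: 0xA8 = 10101000 (10xxxxxx ✓), payload 101000.
Concatenate: 0000100110101000 = 0x9A8 (16 bits → U+09A8).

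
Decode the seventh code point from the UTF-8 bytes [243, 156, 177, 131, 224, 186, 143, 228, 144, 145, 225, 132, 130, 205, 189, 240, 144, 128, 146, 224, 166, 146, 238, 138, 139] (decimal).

U+0992

Offset 0: leading byte 0xF3 = 11110011 → 4-byte char #1 = F3 9C B1 83.
Offset 4: leading byte 0xE0 = 11100000 → 3-byte char #2 = E0 BA 8F.
Offset 7: leading byte 0xE4 = 11100100 → 3-byte char #3 = E4 90 91.
Offset 10: leading byte 0xE1 = 11100001 → 3-byte char #4 = E1 84 82.
Offset 13: leading byte 0xCD = 11001101 → 2-byte char #5 = CD BD.
Offset 15: leading byte 0xF0 = 11110000 → 4-byte char #6 = F0 90 80 92.
Offset 19: leading byte 0xE0 = 11100000 → 3-byte char #7 = E0 A6 92.
Leading byte 0xE0 = 11100000 matches 1110xxxx → 3-byte sequence.
Byte 1: 0xE0 = 11100000, payload 0000 (4 bits).
Byte 2: 0xA6 = 10100110 (10xxxxxx ✓), payload 100110.
Byte 3: 0x92 = 10010010 (10xxxxxx ✓), payload 010010.
Concatenate: 0000100110010010 = 0x992 (16 bits → U+0992).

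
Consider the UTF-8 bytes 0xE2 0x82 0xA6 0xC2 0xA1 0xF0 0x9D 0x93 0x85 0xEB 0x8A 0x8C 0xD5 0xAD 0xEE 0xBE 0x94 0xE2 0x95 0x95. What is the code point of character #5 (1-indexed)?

U+056D

Offset 0: leading byte 0xE2 = 11100010 → 3-byte char #1 = E2 82 A6.
Offset 3: leading byte 0xC2 = 11000010 → 2-byte char #2 = C2 A1.
Offset 5: leading byte 0xF0 = 11110000 → 4-byte char #3 = F0 9D 93 85.
Offset 9: leading byte 0xEB = 11101011 → 3-byte char #4 = EB 8A 8C.
Offset 12: leading byte 0xD5 = 11010101 → 2-byte char #5 = D5 AD.
Leading byte 0xD5 = 11010101 matches 110xxxxx → 2-byte sequence.
Byte 1: 0xD5 = 11010101, payload 10101 (5 bits).
Byte 2: 0xAD = 10101101 (10xxxxxx ✓), payload 101101.
Concatenate: 10101101101 = 0x56D (11 bits → U+056D).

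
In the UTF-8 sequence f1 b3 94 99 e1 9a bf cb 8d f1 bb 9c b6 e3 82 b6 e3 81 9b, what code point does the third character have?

U+02CD

Offset 0: leading byte 0xF1 = 11110001 → 4-byte char #1 = F1 B3 94 99.
Offset 4: leading byte 0xE1 = 11100001 → 3-byte char #2 = E1 9A BF.
Offset 7: leading byte 0xCB = 11001011 → 2-byte char #3 = CB 8D.
Leading byte 0xCB = 11001011 matches 110xxxxx → 2-byte sequence.
Byte 1: 0xCB = 11001011, payload 01011 (5 bits).
Byte 2: 0x8D = 10001101 (10xxxxxx ✓), payload 001101.
Concatenate: 01011001101 = 0x2CD (11 bits → U+02CD).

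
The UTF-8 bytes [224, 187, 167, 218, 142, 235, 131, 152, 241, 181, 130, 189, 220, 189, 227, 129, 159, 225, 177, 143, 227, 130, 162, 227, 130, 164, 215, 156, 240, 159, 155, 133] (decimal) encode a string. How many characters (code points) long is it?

11

Byte at offset 0: 0xE0 = 11100000 → 3-byte char (#1). Advance 3.
Byte at offset 3: 0xDA = 11011010 → 2-byte char (#2). Advance 2.
Byte at offset 5: 0xEB = 11101011 → 3-byte char (#3). Advance 3.
Byte at offset 8: 0xF1 = 11110001 → 4-byte char (#4). Advance 4.
Byte at offset 12: 0xDC = 11011100 → 2-byte char (#5). Advance 2.
Byte at offset 14: 0xE3 = 11100011 → 3-byte char (#6). Advance 3.
Byte at offset 17: 0xE1 = 11100001 → 3-byte char (#7). Advance 3.
Byte at offset 20: 0xE3 = 11100011 → 3-byte char (#8). Advance 3.
Byte at offset 23: 0xE3 = 11100011 → 3-byte char (#9). Advance 3.
Byte at offset 26: 0xD7 = 11010111 → 2-byte char (#10). Advance 2.
Byte at offset 28: 0xF0 = 11110000 → 4-byte char (#11). Advance 4.
Reached end at offset 32 after 11 code points.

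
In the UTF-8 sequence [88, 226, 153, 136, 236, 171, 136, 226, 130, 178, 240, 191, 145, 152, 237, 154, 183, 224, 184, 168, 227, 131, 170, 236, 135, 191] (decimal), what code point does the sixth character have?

Offset 0: leading byte 0x58 = 01011000 → 1-byte char #1 = 58.
Offset 1: leading byte 0xE2 = 11100010 → 3-byte char #2 = E2 99 88.
Offset 4: leading byte 0xEC = 11101100 → 3-byte char #3 = EC AB 88.
Offset 7: leading byte 0xE2 = 11100010 → 3-byte char #4 = E2 82 B2.
Offset 10: leading byte 0xF0 = 11110000 → 4-byte char #5 = F0 BF 91 98.
Offset 14: leading byte 0xED = 11101101 → 3-byte char #6 = ED 9A B7.
Leading byte 0xED = 11101101 matches 1110xxxx → 3-byte sequence.
Byte 1: 0xED = 11101101, payload 1101 (4 bits).
Byte 2: 0x9A = 10011010 (10xxxxxx ✓), payload 011010.
Byte 3: 0xB7 = 10110111 (10xxxxxx ✓), payload 110111.
Concatenate: 1101011010110111 = 0xD6B7 (16 bits → U+D6B7).

U+D6B7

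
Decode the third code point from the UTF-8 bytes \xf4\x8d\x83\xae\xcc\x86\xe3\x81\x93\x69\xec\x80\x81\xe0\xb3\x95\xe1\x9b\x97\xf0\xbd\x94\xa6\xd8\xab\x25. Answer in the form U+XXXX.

Offset 0: leading byte 0xF4 = 11110100 → 4-byte char #1 = F4 8D 83 AE.
Offset 4: leading byte 0xCC = 11001100 → 2-byte char #2 = CC 86.
Offset 6: leading byte 0xE3 = 11100011 → 3-byte char #3 = E3 81 93.
Leading byte 0xE3 = 11100011 matches 1110xxxx → 3-byte sequence.
Byte 1: 0xE3 = 11100011, payload 0011 (4 bits).
Byte 2: 0x81 = 10000001 (10xxxxxx ✓), payload 000001.
Byte 3: 0x93 = 10010011 (10xxxxxx ✓), payload 010011.
Concatenate: 0011000001010011 = 0x3053 (16 bits → U+3053).

U+3053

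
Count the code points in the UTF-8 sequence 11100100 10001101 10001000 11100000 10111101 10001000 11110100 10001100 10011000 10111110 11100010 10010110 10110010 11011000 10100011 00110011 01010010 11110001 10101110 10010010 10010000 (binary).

8

Byte at offset 0: 0xE4 = 11100100 → 3-byte char (#1). Advance 3.
Byte at offset 3: 0xE0 = 11100000 → 3-byte char (#2). Advance 3.
Byte at offset 6: 0xF4 = 11110100 → 4-byte char (#3). Advance 4.
Byte at offset 10: 0xE2 = 11100010 → 3-byte char (#4). Advance 3.
Byte at offset 13: 0xD8 = 11011000 → 2-byte char (#5). Advance 2.
Byte at offset 15: 0x33 = 00110011 → 1-byte char (#6). Advance 1.
Byte at offset 16: 0x52 = 01010010 → 1-byte char (#7). Advance 1.
Byte at offset 17: 0xF1 = 11110001 → 4-byte char (#8). Advance 4.
Reached end at offset 21 after 8 code points.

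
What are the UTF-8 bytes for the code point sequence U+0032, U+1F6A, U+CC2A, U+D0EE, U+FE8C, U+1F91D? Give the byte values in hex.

U+0032: 1-byte form → 32.
U+1F6A: 3-byte form → E1 BD AA.
U+CC2A: 3-byte form → EC B0 AA.
U+D0EE: 3-byte form → ED 83 AE.
U+FE8C: 3-byte form → EF BA 8C.
U+1F91D: 4-byte form → F0 9F A4 9D.
Concatenated (17 bytes): 32 E1 BD AA EC B0 AA ED 83 AE EF BA 8C F0 9F A4 9D.

32 E1 BD AA EC B0 AA ED 83 AE EF BA 8C F0 9F A4 9D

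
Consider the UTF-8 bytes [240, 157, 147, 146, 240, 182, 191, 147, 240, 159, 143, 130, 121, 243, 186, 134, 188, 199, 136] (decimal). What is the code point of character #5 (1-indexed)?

Offset 0: leading byte 0xF0 = 11110000 → 4-byte char #1 = F0 9D 93 92.
Offset 4: leading byte 0xF0 = 11110000 → 4-byte char #2 = F0 B6 BF 93.
Offset 8: leading byte 0xF0 = 11110000 → 4-byte char #3 = F0 9F 8F 82.
Offset 12: leading byte 0x79 = 01111001 → 1-byte char #4 = 79.
Offset 13: leading byte 0xF3 = 11110011 → 4-byte char #5 = F3 BA 86 BC.
Leading byte 0xF3 = 11110011 matches 11110xxx → 4-byte sequence.
Byte 1: 0xF3 = 11110011, payload 011 (3 bits).
Byte 2: 0xBA = 10111010 (10xxxxxx ✓), payload 111010.
Byte 3: 0x86 = 10000110 (10xxxxxx ✓), payload 000110.
Byte 4: 0xBC = 10111100 (10xxxxxx ✓), payload 111100.
Concatenate: 011111010000110111100 = 0xFA1BC (21 bits → U+FA1BC).

U+FA1BC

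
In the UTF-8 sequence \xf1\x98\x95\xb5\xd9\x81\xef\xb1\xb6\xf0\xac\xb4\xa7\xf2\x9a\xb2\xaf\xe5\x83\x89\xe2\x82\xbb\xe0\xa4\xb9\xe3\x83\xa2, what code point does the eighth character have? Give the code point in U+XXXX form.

U+0939

Offset 0: leading byte 0xF1 = 11110001 → 4-byte char #1 = F1 98 95 B5.
Offset 4: leading byte 0xD9 = 11011001 → 2-byte char #2 = D9 81.
Offset 6: leading byte 0xEF = 11101111 → 3-byte char #3 = EF B1 B6.
Offset 9: leading byte 0xF0 = 11110000 → 4-byte char #4 = F0 AC B4 A7.
Offset 13: leading byte 0xF2 = 11110010 → 4-byte char #5 = F2 9A B2 AF.
Offset 17: leading byte 0xE5 = 11100101 → 3-byte char #6 = E5 83 89.
Offset 20: leading byte 0xE2 = 11100010 → 3-byte char #7 = E2 82 BB.
Offset 23: leading byte 0xE0 = 11100000 → 3-byte char #8 = E0 A4 B9.
Leading byte 0xE0 = 11100000 matches 1110xxxx → 3-byte sequence.
Byte 1: 0xE0 = 11100000, payload 0000 (4 bits).
Byte 2: 0xA4 = 10100100 (10xxxxxx ✓), payload 100100.
Byte 3: 0xB9 = 10111001 (10xxxxxx ✓), payload 111001.
Concatenate: 0000100100111001 = 0x939 (16 bits → U+0939).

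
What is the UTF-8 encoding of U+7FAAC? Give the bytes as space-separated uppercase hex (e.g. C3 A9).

U+7FAAC = 0x7FAAC = 522924 decimal. In range U+10000–U+10FFFF → 4-byte form: 11110xxx 10xxxxxx 10xxxxxx 10xxxxxx.
Binary (21 bits): 001111111101010101100.
Split 3+6+6+6: 001 | 111111 | 101010 | 101100.
Byte 1: 11110001 = 0xF1.
Byte 2: 10111111 = 0xBF.
Byte 3: 10101010 = 0xAA.
Byte 4: 10101100 = 0xAC.

F1 BF AA AC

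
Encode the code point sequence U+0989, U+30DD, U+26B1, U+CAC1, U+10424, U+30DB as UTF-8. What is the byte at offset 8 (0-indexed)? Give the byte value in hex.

U+0989 → 3-byte form E0 A6 89 at offsets 0–2.
U+30DD → 3-byte form E3 83 9D at offsets 3–5.
U+26B1 → 3-byte form E2 9A B1 at offsets 6–8.
Offset 8 falls in char 3's range; it's byte 3 of E2 9A B1 = 0xB1.

0xB1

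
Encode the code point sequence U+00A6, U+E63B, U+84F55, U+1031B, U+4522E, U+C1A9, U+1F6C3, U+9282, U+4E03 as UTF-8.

C2 A6 EE 98 BB F2 84 BD 95 F0 90 8C 9B F1 85 88 AE EC 86 A9 F0 9F 9B 83 E9 8A 82 E4 B8 83

U+00A6: 2-byte form → C2 A6.
U+E63B: 3-byte form → EE 98 BB.
U+84F55: 4-byte form → F2 84 BD 95.
U+1031B: 4-byte form → F0 90 8C 9B.
U+4522E: 4-byte form → F1 85 88 AE.
U+C1A9: 3-byte form → EC 86 A9.
U+1F6C3: 4-byte form → F0 9F 9B 83.
U+9282: 3-byte form → E9 8A 82.
U+4E03: 3-byte form → E4 B8 83.
Concatenated (30 bytes): C2 A6 EE 98 BB F2 84 BD 95 F0 90 8C 9B F1 85 88 AE EC 86 A9 F0 9F 9B 83 E9 8A 82 E4 B8 83.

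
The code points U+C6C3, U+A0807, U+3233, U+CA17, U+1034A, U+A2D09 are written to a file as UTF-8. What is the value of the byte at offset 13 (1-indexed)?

0x97

1-indexed offset 13 is 0-indexed offset 12.
U+C6C3 → 3-byte form EC 9B 83 at offsets 0–2.
U+A0807 → 4-byte form F2 A0 A0 87 at offsets 3–6.
U+3233 → 3-byte form E3 88 B3 at offsets 7–9.
U+CA17 → 3-byte form EC A8 97 at offsets 10–12.
Offset 12 falls in char 4's range; it's byte 3 of EC A8 97 = 0x97.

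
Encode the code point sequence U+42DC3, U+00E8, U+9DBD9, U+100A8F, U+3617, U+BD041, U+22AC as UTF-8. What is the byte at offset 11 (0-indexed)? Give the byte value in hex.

0x80

U+42DC3 → 4-byte form F1 82 B7 83 at offsets 0–3.
U+00E8 → 2-byte form C3 A8 at offsets 4–5.
U+9DBD9 → 4-byte form F2 9D AF 99 at offsets 6–9.
U+100A8F → 4-byte form F4 80 AA 8F at offsets 10–13.
Offset 11 falls in char 4's range; it's byte 2 of F4 80 AA 8F = 0x80.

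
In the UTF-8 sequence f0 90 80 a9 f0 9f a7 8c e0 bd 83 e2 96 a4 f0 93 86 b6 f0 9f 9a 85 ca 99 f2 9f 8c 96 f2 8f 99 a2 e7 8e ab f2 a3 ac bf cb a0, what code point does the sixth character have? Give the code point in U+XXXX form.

U+1F685

Offset 0: leading byte 0xF0 = 11110000 → 4-byte char #1 = F0 90 80 A9.
Offset 4: leading byte 0xF0 = 11110000 → 4-byte char #2 = F0 9F A7 8C.
Offset 8: leading byte 0xE0 = 11100000 → 3-byte char #3 = E0 BD 83.
Offset 11: leading byte 0xE2 = 11100010 → 3-byte char #4 = E2 96 A4.
Offset 14: leading byte 0xF0 = 11110000 → 4-byte char #5 = F0 93 86 B6.
Offset 18: leading byte 0xF0 = 11110000 → 4-byte char #6 = F0 9F 9A 85.
Leading byte 0xF0 = 11110000 matches 11110xxx → 4-byte sequence.
Byte 1: 0xF0 = 11110000, payload 000 (3 bits).
Byte 2: 0x9F = 10011111 (10xxxxxx ✓), payload 011111.
Byte 3: 0x9A = 10011010 (10xxxxxx ✓), payload 011010.
Byte 4: 0x85 = 10000101 (10xxxxxx ✓), payload 000101.
Concatenate: 000011111011010000101 = 0x1F685 (21 bits → U+1F685).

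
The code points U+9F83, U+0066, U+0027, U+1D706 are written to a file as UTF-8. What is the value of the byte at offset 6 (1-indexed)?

0xF0

1-indexed offset 6 is 0-indexed offset 5.
U+9F83 → 3-byte form E9 BE 83 at offsets 0–2.
U+0066 → 1-byte form 66 at offsets 3–3.
U+0027 → 1-byte form 27 at offsets 4–4.
U+1D706 → 4-byte form F0 9D 9C 86 at offsets 5–8.
Offset 5 falls in char 4's range; it's byte 1 of F0 9D 9C 86 = 0xF0.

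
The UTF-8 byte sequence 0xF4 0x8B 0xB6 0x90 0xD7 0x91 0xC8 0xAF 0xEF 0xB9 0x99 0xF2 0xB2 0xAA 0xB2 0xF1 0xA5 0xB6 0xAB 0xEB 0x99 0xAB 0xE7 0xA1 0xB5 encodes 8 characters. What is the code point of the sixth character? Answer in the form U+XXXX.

U+65DAB

Offset 0: leading byte 0xF4 = 11110100 → 4-byte char #1 = F4 8B B6 90.
Offset 4: leading byte 0xD7 = 11010111 → 2-byte char #2 = D7 91.
Offset 6: leading byte 0xC8 = 11001000 → 2-byte char #3 = C8 AF.
Offset 8: leading byte 0xEF = 11101111 → 3-byte char #4 = EF B9 99.
Offset 11: leading byte 0xF2 = 11110010 → 4-byte char #5 = F2 B2 AA B2.
Offset 15: leading byte 0xF1 = 11110001 → 4-byte char #6 = F1 A5 B6 AB.
Leading byte 0xF1 = 11110001 matches 11110xxx → 4-byte sequence.
Byte 1: 0xF1 = 11110001, payload 001 (3 bits).
Byte 2: 0xA5 = 10100101 (10xxxxxx ✓), payload 100101.
Byte 3: 0xB6 = 10110110 (10xxxxxx ✓), payload 110110.
Byte 4: 0xAB = 10101011 (10xxxxxx ✓), payload 101011.
Concatenate: 001100101110110101011 = 0x65DAB (21 bits → U+65DAB).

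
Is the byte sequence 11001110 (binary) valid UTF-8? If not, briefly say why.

invalid (sequence truncated)

Leading byte 0xCE = 11001110 → 2-byte form, but only 1 byte is present.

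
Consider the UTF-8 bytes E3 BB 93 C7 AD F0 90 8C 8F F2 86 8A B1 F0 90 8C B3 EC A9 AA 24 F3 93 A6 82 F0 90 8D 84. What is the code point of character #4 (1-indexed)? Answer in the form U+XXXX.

U+862B1

Offset 0: leading byte 0xE3 = 11100011 → 3-byte char #1 = E3 BB 93.
Offset 3: leading byte 0xC7 = 11000111 → 2-byte char #2 = C7 AD.
Offset 5: leading byte 0xF0 = 11110000 → 4-byte char #3 = F0 90 8C 8F.
Offset 9: leading byte 0xF2 = 11110010 → 4-byte char #4 = F2 86 8A B1.
Leading byte 0xF2 = 11110010 matches 11110xxx → 4-byte sequence.
Byte 1: 0xF2 = 11110010, payload 010 (3 bits).
Byte 2: 0x86 = 10000110 (10xxxxxx ✓), payload 000110.
Byte 3: 0x8A = 10001010 (10xxxxxx ✓), payload 001010.
Byte 4: 0xB1 = 10110001 (10xxxxxx ✓), payload 110001.
Concatenate: 010000110001010110001 = 0x862B1 (21 bits → U+862B1).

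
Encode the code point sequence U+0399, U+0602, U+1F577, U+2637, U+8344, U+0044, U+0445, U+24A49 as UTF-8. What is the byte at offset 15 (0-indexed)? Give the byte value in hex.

U+0399 → 2-byte form CE 99 at offsets 0–1.
U+0602 → 2-byte form D8 82 at offsets 2–3.
U+1F577 → 4-byte form F0 9F 95 B7 at offsets 4–7.
U+2637 → 3-byte form E2 98 B7 at offsets 8–10.
U+8344 → 3-byte form E8 8D 84 at offsets 11–13.
U+0044 → 1-byte form 44 at offsets 14–14.
U+0445 → 2-byte form D1 85 at offsets 15–16.
Offset 15 falls in char 7's range; it's byte 1 of D1 85 = 0xD1.

0xD1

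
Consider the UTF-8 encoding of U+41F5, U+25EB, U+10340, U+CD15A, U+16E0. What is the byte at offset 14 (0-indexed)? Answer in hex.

U+41F5 → 3-byte form E4 87 B5 at offsets 0–2.
U+25EB → 3-byte form E2 97 AB at offsets 3–5.
U+10340 → 4-byte form F0 90 8D 80 at offsets 6–9.
U+CD15A → 4-byte form F3 8D 85 9A at offsets 10–13.
U+16E0 → 3-byte form E1 9B A0 at offsets 14–16.
Offset 14 falls in char 5's range; it's byte 1 of E1 9B A0 = 0xE1.

0xE1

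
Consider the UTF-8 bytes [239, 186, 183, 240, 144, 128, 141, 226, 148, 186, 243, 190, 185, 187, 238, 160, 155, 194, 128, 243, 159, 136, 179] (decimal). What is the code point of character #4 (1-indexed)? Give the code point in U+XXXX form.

U+FEE7B

Offset 0: leading byte 0xEF = 11101111 → 3-byte char #1 = EF BA B7.
Offset 3: leading byte 0xF0 = 11110000 → 4-byte char #2 = F0 90 80 8D.
Offset 7: leading byte 0xE2 = 11100010 → 3-byte char #3 = E2 94 BA.
Offset 10: leading byte 0xF3 = 11110011 → 4-byte char #4 = F3 BE B9 BB.
Leading byte 0xF3 = 11110011 matches 11110xxx → 4-byte sequence.
Byte 1: 0xF3 = 11110011, payload 011 (3 bits).
Byte 2: 0xBE = 10111110 (10xxxxxx ✓), payload 111110.
Byte 3: 0xB9 = 10111001 (10xxxxxx ✓), payload 111001.
Byte 4: 0xBB = 10111011 (10xxxxxx ✓), payload 111011.
Concatenate: 011111110111001111011 = 0xFEE7B (21 bits → U+FEE7B).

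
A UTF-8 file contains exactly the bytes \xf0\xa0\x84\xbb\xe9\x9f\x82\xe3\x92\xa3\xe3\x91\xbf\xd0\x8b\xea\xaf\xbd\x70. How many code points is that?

7

Byte at offset 0: 0xF0 = 11110000 → 4-byte char (#1). Advance 4.
Byte at offset 4: 0xE9 = 11101001 → 3-byte char (#2). Advance 3.
Byte at offset 7: 0xE3 = 11100011 → 3-byte char (#3). Advance 3.
Byte at offset 10: 0xE3 = 11100011 → 3-byte char (#4). Advance 3.
Byte at offset 13: 0xD0 = 11010000 → 2-byte char (#5). Advance 2.
Byte at offset 15: 0xEA = 11101010 → 3-byte char (#6). Advance 3.
Byte at offset 18: 0x70 = 01110000 → 1-byte char (#7). Advance 1.
Reached end at offset 19 after 7 code points.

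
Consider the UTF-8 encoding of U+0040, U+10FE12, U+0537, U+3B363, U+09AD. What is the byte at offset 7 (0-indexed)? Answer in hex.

0xF0

U+0040 → 1-byte form 40 at offsets 0–0.
U+10FE12 → 4-byte form F4 8F B8 92 at offsets 1–4.
U+0537 → 2-byte form D4 B7 at offsets 5–6.
U+3B363 → 4-byte form F0 BB 8D A3 at offsets 7–10.
Offset 7 falls in char 4's range; it's byte 1 of F0 BB 8D A3 = 0xF0.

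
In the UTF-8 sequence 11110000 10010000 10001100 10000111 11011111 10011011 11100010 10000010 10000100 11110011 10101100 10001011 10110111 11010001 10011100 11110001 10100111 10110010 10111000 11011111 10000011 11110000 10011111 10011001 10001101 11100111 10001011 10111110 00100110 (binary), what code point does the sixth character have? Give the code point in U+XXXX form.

U+67CB8

Offset 0: leading byte 0xF0 = 11110000 → 4-byte char #1 = F0 90 8C 87.
Offset 4: leading byte 0xDF = 11011111 → 2-byte char #2 = DF 9B.
Offset 6: leading byte 0xE2 = 11100010 → 3-byte char #3 = E2 82 84.
Offset 9: leading byte 0xF3 = 11110011 → 4-byte char #4 = F3 AC 8B B7.
Offset 13: leading byte 0xD1 = 11010001 → 2-byte char #5 = D1 9C.
Offset 15: leading byte 0xF1 = 11110001 → 4-byte char #6 = F1 A7 B2 B8.
Leading byte 0xF1 = 11110001 matches 11110xxx → 4-byte sequence.
Byte 1: 0xF1 = 11110001, payload 001 (3 bits).
Byte 2: 0xA7 = 10100111 (10xxxxxx ✓), payload 100111.
Byte 3: 0xB2 = 10110010 (10xxxxxx ✓), payload 110010.
Byte 4: 0xB8 = 10111000 (10xxxxxx ✓), payload 111000.
Concatenate: 001100111110010111000 = 0x67CB8 (21 bits → U+67CB8).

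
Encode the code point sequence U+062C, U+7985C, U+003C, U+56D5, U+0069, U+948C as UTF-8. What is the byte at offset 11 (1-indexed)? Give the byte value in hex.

0x69

1-indexed offset 11 is 0-indexed offset 10.
U+062C → 2-byte form D8 AC at offsets 0–1.
U+7985C → 4-byte form F1 B9 A1 9C at offsets 2–5.
U+003C → 1-byte form 3C at offsets 6–6.
U+56D5 → 3-byte form E5 9B 95 at offsets 7–9.
U+0069 → 1-byte form 69 at offsets 10–10.
Offset 10 falls in char 5's range; it's byte 1 of 69 = 0x69.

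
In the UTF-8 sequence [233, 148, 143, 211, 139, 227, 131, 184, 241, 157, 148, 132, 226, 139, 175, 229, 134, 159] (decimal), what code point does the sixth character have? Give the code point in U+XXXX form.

U+519F

Offset 0: leading byte 0xE9 = 11101001 → 3-byte char #1 = E9 94 8F.
Offset 3: leading byte 0xD3 = 11010011 → 2-byte char #2 = D3 8B.
Offset 5: leading byte 0xE3 = 11100011 → 3-byte char #3 = E3 83 B8.
Offset 8: leading byte 0xF1 = 11110001 → 4-byte char #4 = F1 9D 94 84.
Offset 12: leading byte 0xE2 = 11100010 → 3-byte char #5 = E2 8B AF.
Offset 15: leading byte 0xE5 = 11100101 → 3-byte char #6 = E5 86 9F.
Leading byte 0xE5 = 11100101 matches 1110xxxx → 3-byte sequence.
Byte 1: 0xE5 = 11100101, payload 0101 (4 bits).
Byte 2: 0x86 = 10000110 (10xxxxxx ✓), payload 000110.
Byte 3: 0x9F = 10011111 (10xxxxxx ✓), payload 011111.
Concatenate: 0101000110011111 = 0x519F (16 bits → U+519F).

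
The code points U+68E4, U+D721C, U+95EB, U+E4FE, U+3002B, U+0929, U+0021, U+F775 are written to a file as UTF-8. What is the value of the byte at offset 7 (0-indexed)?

U+68E4 → 3-byte form E6 A3 A4 at offsets 0–2.
U+D721C → 4-byte form F3 97 88 9C at offsets 3–6.
U+95EB → 3-byte form E9 97 AB at offsets 7–9.
Offset 7 falls in char 3's range; it's byte 1 of E9 97 AB = 0xE9.

0xE9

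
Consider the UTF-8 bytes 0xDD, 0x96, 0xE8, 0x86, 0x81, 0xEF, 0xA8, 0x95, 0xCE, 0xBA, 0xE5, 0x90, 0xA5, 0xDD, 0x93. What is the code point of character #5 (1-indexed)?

U+5425

Offset 0: leading byte 0xDD = 11011101 → 2-byte char #1 = DD 96.
Offset 2: leading byte 0xE8 = 11101000 → 3-byte char #2 = E8 86 81.
Offset 5: leading byte 0xEF = 11101111 → 3-byte char #3 = EF A8 95.
Offset 8: leading byte 0xCE = 11001110 → 2-byte char #4 = CE BA.
Offset 10: leading byte 0xE5 = 11100101 → 3-byte char #5 = E5 90 A5.
Leading byte 0xE5 = 11100101 matches 1110xxxx → 3-byte sequence.
Byte 1: 0xE5 = 11100101, payload 0101 (4 bits).
Byte 2: 0x90 = 10010000 (10xxxxxx ✓), payload 010000.
Byte 3: 0xA5 = 10100101 (10xxxxxx ✓), payload 100101.
Concatenate: 0101010000100101 = 0x5425 (16 bits → U+5425).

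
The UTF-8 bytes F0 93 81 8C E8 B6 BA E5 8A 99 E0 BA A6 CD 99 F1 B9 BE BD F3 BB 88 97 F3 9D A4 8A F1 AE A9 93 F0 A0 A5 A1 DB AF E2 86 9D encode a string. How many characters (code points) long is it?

Byte at offset 0: 0xF0 = 11110000 → 4-byte char (#1). Advance 4.
Byte at offset 4: 0xE8 = 11101000 → 3-byte char (#2). Advance 3.
Byte at offset 7: 0xE5 = 11100101 → 3-byte char (#3). Advance 3.
Byte at offset 10: 0xE0 = 11100000 → 3-byte char (#4). Advance 3.
Byte at offset 13: 0xCD = 11001101 → 2-byte char (#5). Advance 2.
Byte at offset 15: 0xF1 = 11110001 → 4-byte char (#6). Advance 4.
Byte at offset 19: 0xF3 = 11110011 → 4-byte char (#7). Advance 4.
Byte at offset 23: 0xF3 = 11110011 → 4-byte char (#8). Advance 4.
Byte at offset 27: 0xF1 = 11110001 → 4-byte char (#9). Advance 4.
Byte at offset 31: 0xF0 = 11110000 → 4-byte char (#10). Advance 4.
Byte at offset 35: 0xDB = 11011011 → 2-byte char (#11). Advance 2.
Byte at offset 37: 0xE2 = 11100010 → 3-byte char (#12). Advance 3.
Reached end at offset 40 after 12 code points.

12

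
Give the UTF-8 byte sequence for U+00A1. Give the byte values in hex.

C2 A1

U+00A1 = 0xA1 = 161 decimal. In range U+0080–U+07FF → 2-byte form: 110xxxxx 10xxxxxx.
Binary (11 bits): 00010100001.
Split 5+6: 00010 | 100001.
Byte 1: 11000010 = 0xC2.
Byte 2: 10100001 = 0xA1.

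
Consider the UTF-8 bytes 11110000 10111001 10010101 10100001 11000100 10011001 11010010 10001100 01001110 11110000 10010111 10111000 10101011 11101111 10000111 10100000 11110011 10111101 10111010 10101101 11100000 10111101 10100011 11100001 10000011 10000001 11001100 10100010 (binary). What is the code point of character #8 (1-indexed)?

U+0F63

Offset 0: leading byte 0xF0 = 11110000 → 4-byte char #1 = F0 B9 95 A1.
Offset 4: leading byte 0xC4 = 11000100 → 2-byte char #2 = C4 99.
Offset 6: leading byte 0xD2 = 11010010 → 2-byte char #3 = D2 8C.
Offset 8: leading byte 0x4E = 01001110 → 1-byte char #4 = 4E.
Offset 9: leading byte 0xF0 = 11110000 → 4-byte char #5 = F0 97 B8 AB.
Offset 13: leading byte 0xEF = 11101111 → 3-byte char #6 = EF 87 A0.
Offset 16: leading byte 0xF3 = 11110011 → 4-byte char #7 = F3 BD BA AD.
Offset 20: leading byte 0xE0 = 11100000 → 3-byte char #8 = E0 BD A3.
Leading byte 0xE0 = 11100000 matches 1110xxxx → 3-byte sequence.
Byte 1: 0xE0 = 11100000, payload 0000 (4 bits).
Byte 2: 0xBD = 10111101 (10xxxxxx ✓), payload 111101.
Byte 3: 0xA3 = 10100011 (10xxxxxx ✓), payload 100011.
Concatenate: 0000111101100011 = 0xF63 (16 bits → U+0F63).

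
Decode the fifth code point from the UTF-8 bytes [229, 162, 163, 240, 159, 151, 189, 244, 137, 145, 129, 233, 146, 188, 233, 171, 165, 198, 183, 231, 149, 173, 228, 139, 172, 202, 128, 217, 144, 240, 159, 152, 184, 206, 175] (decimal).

U+9AE5

Offset 0: leading byte 0xE5 = 11100101 → 3-byte char #1 = E5 A2 A3.
Offset 3: leading byte 0xF0 = 11110000 → 4-byte char #2 = F0 9F 97 BD.
Offset 7: leading byte 0xF4 = 11110100 → 4-byte char #3 = F4 89 91 81.
Offset 11: leading byte 0xE9 = 11101001 → 3-byte char #4 = E9 92 BC.
Offset 14: leading byte 0xE9 = 11101001 → 3-byte char #5 = E9 AB A5.
Leading byte 0xE9 = 11101001 matches 1110xxxx → 3-byte sequence.
Byte 1: 0xE9 = 11101001, payload 1001 (4 bits).
Byte 2: 0xAB = 10101011 (10xxxxxx ✓), payload 101011.
Byte 3: 0xA5 = 10100101 (10xxxxxx ✓), payload 100101.
Concatenate: 1001101011100101 = 0x9AE5 (16 bits → U+9AE5).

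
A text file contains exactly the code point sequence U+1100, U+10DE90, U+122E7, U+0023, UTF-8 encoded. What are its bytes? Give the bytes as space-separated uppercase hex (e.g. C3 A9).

E1 84 80 F4 8D BA 90 F0 92 8B A7 23

U+1100: 3-byte form → E1 84 80.
U+10DE90: 4-byte form → F4 8D BA 90.
U+122E7: 4-byte form → F0 92 8B A7.
U+0023: 1-byte form → 23.
Concatenated (12 bytes): E1 84 80 F4 8D BA 90 F0 92 8B A7 23.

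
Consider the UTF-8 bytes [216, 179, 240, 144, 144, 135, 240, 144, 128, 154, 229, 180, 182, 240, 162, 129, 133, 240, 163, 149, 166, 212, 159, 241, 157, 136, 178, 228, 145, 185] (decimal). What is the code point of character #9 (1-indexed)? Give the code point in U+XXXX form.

U+4479

Offset 0: leading byte 0xD8 = 11011000 → 2-byte char #1 = D8 B3.
Offset 2: leading byte 0xF0 = 11110000 → 4-byte char #2 = F0 90 90 87.
Offset 6: leading byte 0xF0 = 11110000 → 4-byte char #3 = F0 90 80 9A.
Offset 10: leading byte 0xE5 = 11100101 → 3-byte char #4 = E5 B4 B6.
Offset 13: leading byte 0xF0 = 11110000 → 4-byte char #5 = F0 A2 81 85.
Offset 17: leading byte 0xF0 = 11110000 → 4-byte char #6 = F0 A3 95 A6.
Offset 21: leading byte 0xD4 = 11010100 → 2-byte char #7 = D4 9F.
Offset 23: leading byte 0xF1 = 11110001 → 4-byte char #8 = F1 9D 88 B2.
Offset 27: leading byte 0xE4 = 11100100 → 3-byte char #9 = E4 91 B9.
Leading byte 0xE4 = 11100100 matches 1110xxxx → 3-byte sequence.
Byte 1: 0xE4 = 11100100, payload 0100 (4 bits).
Byte 2: 0x91 = 10010001 (10xxxxxx ✓), payload 010001.
Byte 3: 0xB9 = 10111001 (10xxxxxx ✓), payload 111001.
Concatenate: 0100010001111001 = 0x4479 (16 bits → U+4479).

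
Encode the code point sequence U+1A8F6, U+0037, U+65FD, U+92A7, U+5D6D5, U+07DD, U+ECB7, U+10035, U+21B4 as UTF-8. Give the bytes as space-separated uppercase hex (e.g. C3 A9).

U+1A8F6: 4-byte form → F0 9A A3 B6.
U+0037: 1-byte form → 37.
U+65FD: 3-byte form → E6 97 BD.
U+92A7: 3-byte form → E9 8A A7.
U+5D6D5: 4-byte form → F1 9D 9B 95.
U+07DD: 2-byte form → DF 9D.
U+ECB7: 3-byte form → EE B2 B7.
U+10035: 4-byte form → F0 90 80 B5.
U+21B4: 3-byte form → E2 86 B4.
Concatenated (27 bytes): F0 9A A3 B6 37 E6 97 BD E9 8A A7 F1 9D 9B 95 DF 9D EE B2 B7 F0 90 80 B5 E2 86 B4.

F0 9A A3 B6 37 E6 97 BD E9 8A A7 F1 9D 9B 95 DF 9D EE B2 B7 F0 90 80 B5 E2 86 B4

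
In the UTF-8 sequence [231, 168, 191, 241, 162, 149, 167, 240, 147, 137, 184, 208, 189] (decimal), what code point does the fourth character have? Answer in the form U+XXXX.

U+043D

Offset 0: leading byte 0xE7 = 11100111 → 3-byte char #1 = E7 A8 BF.
Offset 3: leading byte 0xF1 = 11110001 → 4-byte char #2 = F1 A2 95 A7.
Offset 7: leading byte 0xF0 = 11110000 → 4-byte char #3 = F0 93 89 B8.
Offset 11: leading byte 0xD0 = 11010000 → 2-byte char #4 = D0 BD.
Leading byte 0xD0 = 11010000 matches 110xxxxx → 2-byte sequence.
Byte 1: 0xD0 = 11010000, payload 10000 (5 bits).
Byte 2: 0xBD = 10111101 (10xxxxxx ✓), payload 111101.
Concatenate: 10000111101 = 0x43D (11 bits → U+043D).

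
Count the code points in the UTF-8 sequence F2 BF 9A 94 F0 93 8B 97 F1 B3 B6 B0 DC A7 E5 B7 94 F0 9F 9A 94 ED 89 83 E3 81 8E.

8

Byte at offset 0: 0xF2 = 11110010 → 4-byte char (#1). Advance 4.
Byte at offset 4: 0xF0 = 11110000 → 4-byte char (#2). Advance 4.
Byte at offset 8: 0xF1 = 11110001 → 4-byte char (#3). Advance 4.
Byte at offset 12: 0xDC = 11011100 → 2-byte char (#4). Advance 2.
Byte at offset 14: 0xE5 = 11100101 → 3-byte char (#5). Advance 3.
Byte at offset 17: 0xF0 = 11110000 → 4-byte char (#6). Advance 4.
Byte at offset 21: 0xED = 11101101 → 3-byte char (#7). Advance 3.
Byte at offset 24: 0xE3 = 11100011 → 3-byte char (#8). Advance 3.
Reached end at offset 27 after 8 code points.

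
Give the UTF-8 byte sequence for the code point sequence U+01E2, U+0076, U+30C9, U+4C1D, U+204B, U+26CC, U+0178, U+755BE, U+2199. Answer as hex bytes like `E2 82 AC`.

U+01E2: 2-byte form → C7 A2.
U+0076: 1-byte form → 76.
U+30C9: 3-byte form → E3 83 89.
U+4C1D: 3-byte form → E4 B0 9D.
U+204B: 3-byte form → E2 81 8B.
U+26CC: 3-byte form → E2 9B 8C.
U+0178: 2-byte form → C5 B8.
U+755BE: 4-byte form → F1 B5 96 BE.
U+2199: 3-byte form → E2 86 99.
Concatenated (24 bytes): C7 A2 76 E3 83 89 E4 B0 9D E2 81 8B E2 9B 8C C5 B8 F1 B5 96 BE E2 86 99.

C7 A2 76 E3 83 89 E4 B0 9D E2 81 8B E2 9B 8C C5 B8 F1 B5 96 BE E2 86 99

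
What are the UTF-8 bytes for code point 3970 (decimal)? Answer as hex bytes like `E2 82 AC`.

U+0F82 = 0xF82 = 3970 decimal. In range U+0800–U+FFFF → 3-byte form: 1110xxxx 10xxxxxx 10xxxxxx.
Binary (16 bits): 0000111110000010.
Split 4+6+6: 0000 | 111110 | 000010.
Byte 1: 11100000 = 0xE0.
Byte 2: 10111110 = 0xBE.
Byte 3: 10000010 = 0x82.

E0 BE 82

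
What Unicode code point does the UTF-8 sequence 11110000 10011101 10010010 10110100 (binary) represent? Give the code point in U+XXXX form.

Leading byte 0xF0 = 11110000 matches 11110xxx → 4-byte sequence.
Byte 1: 0xF0 = 11110000, payload 000 (3 bits).
Byte 2: 0x9D = 10011101 (10xxxxxx ✓), payload 011101.
Byte 3: 0x92 = 10010010 (10xxxxxx ✓), payload 010010.
Byte 4: 0xB4 = 10110100 (10xxxxxx ✓), payload 110100.
Concatenate: 000011101010010110100 = 0x1D4B4 (21 bits → U+1D4B4).

U+1D4B4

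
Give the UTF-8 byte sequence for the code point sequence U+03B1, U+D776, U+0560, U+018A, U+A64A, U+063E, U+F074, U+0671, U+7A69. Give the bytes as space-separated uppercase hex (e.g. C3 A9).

U+03B1: 2-byte form → CE B1.
U+D776: 3-byte form → ED 9D B6.
U+0560: 2-byte form → D5 A0.
U+018A: 2-byte form → C6 8A.
U+A64A: 3-byte form → EA 99 8A.
U+063E: 2-byte form → D8 BE.
U+F074: 3-byte form → EF 81 B4.
U+0671: 2-byte form → D9 B1.
U+7A69: 3-byte form → E7 A9 A9.
Concatenated (22 bytes): CE B1 ED 9D B6 D5 A0 C6 8A EA 99 8A D8 BE EF 81 B4 D9 B1 E7 A9 A9.

CE B1 ED 9D B6 D5 A0 C6 8A EA 99 8A D8 BE EF 81 B4 D9 B1 E7 A9 A9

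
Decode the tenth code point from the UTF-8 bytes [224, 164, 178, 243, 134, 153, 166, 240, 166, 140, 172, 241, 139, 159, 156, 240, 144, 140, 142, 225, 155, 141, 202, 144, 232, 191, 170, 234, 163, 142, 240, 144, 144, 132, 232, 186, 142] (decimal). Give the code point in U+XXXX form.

Offset 0: leading byte 0xE0 = 11100000 → 3-byte char #1 = E0 A4 B2.
Offset 3: leading byte 0xF3 = 11110011 → 4-byte char #2 = F3 86 99 A6.
Offset 7: leading byte 0xF0 = 11110000 → 4-byte char #3 = F0 A6 8C AC.
Offset 11: leading byte 0xF1 = 11110001 → 4-byte char #4 = F1 8B 9F 9C.
Offset 15: leading byte 0xF0 = 11110000 → 4-byte char #5 = F0 90 8C 8E.
Offset 19: leading byte 0xE1 = 11100001 → 3-byte char #6 = E1 9B 8D.
Offset 22: leading byte 0xCA = 11001010 → 2-byte char #7 = CA 90.
Offset 24: leading byte 0xE8 = 11101000 → 3-byte char #8 = E8 BF AA.
Offset 27: leading byte 0xEA = 11101010 → 3-byte char #9 = EA A3 8E.
Offset 30: leading byte 0xF0 = 11110000 → 4-byte char #10 = F0 90 90 84.
Leading byte 0xF0 = 11110000 matches 11110xxx → 4-byte sequence.
Byte 1: 0xF0 = 11110000, payload 000 (3 bits).
Byte 2: 0x90 = 10010000 (10xxxxxx ✓), payload 010000.
Byte 3: 0x90 = 10010000 (10xxxxxx ✓), payload 010000.
Byte 4: 0x84 = 10000100 (10xxxxxx ✓), payload 000100.
Concatenate: 000010000010000000100 = 0x10404 (21 bits → U+10404).

U+10404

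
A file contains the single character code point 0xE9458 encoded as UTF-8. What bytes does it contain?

F3 A9 91 98

U+E9458 = 0xE9458 = 955480 decimal. In range U+10000–U+10FFFF → 4-byte form: 11110xxx 10xxxxxx 10xxxxxx 10xxxxxx.
Binary (21 bits): 011101001010001011000.
Split 3+6+6+6: 011 | 101001 | 010001 | 011000.
Byte 1: 11110011 = 0xF3.
Byte 2: 10101001 = 0xA9.
Byte 3: 10010001 = 0x91.
Byte 4: 10011000 = 0x98.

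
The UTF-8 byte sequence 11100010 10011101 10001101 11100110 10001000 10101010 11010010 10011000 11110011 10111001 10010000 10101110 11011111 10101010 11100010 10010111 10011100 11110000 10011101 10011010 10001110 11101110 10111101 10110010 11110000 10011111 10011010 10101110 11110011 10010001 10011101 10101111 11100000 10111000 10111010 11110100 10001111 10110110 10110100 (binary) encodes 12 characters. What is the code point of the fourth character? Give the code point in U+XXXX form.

Offset 0: leading byte 0xE2 = 11100010 → 3-byte char #1 = E2 9D 8D.
Offset 3: leading byte 0xE6 = 11100110 → 3-byte char #2 = E6 88 AA.
Offset 6: leading byte 0xD2 = 11010010 → 2-byte char #3 = D2 98.
Offset 8: leading byte 0xF3 = 11110011 → 4-byte char #4 = F3 B9 90 AE.
Leading byte 0xF3 = 11110011 matches 11110xxx → 4-byte sequence.
Byte 1: 0xF3 = 11110011, payload 011 (3 bits).
Byte 2: 0xB9 = 10111001 (10xxxxxx ✓), payload 111001.
Byte 3: 0x90 = 10010000 (10xxxxxx ✓), payload 010000.
Byte 4: 0xAE = 10101110 (10xxxxxx ✓), payload 101110.
Concatenate: 011111001010000101110 = 0xF942E (21 bits → U+F942E).

U+F942E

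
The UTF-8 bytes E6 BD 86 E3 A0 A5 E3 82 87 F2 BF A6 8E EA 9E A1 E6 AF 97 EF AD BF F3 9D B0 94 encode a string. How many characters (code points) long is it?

Byte at offset 0: 0xE6 = 11100110 → 3-byte char (#1). Advance 3.
Byte at offset 3: 0xE3 = 11100011 → 3-byte char (#2). Advance 3.
Byte at offset 6: 0xE3 = 11100011 → 3-byte char (#3). Advance 3.
Byte at offset 9: 0xF2 = 11110010 → 4-byte char (#4). Advance 4.
Byte at offset 13: 0xEA = 11101010 → 3-byte char (#5). Advance 3.
Byte at offset 16: 0xE6 = 11100110 → 3-byte char (#6). Advance 3.
Byte at offset 19: 0xEF = 11101111 → 3-byte char (#7). Advance 3.
Byte at offset 22: 0xF3 = 11110011 → 4-byte char (#8). Advance 4.
Reached end at offset 26 after 8 code points.

8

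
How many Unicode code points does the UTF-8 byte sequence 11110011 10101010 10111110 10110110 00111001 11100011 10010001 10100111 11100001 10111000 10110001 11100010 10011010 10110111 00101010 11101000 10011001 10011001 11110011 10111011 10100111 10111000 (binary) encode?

Byte at offset 0: 0xF3 = 11110011 → 4-byte char (#1). Advance 4.
Byte at offset 4: 0x39 = 00111001 → 1-byte char (#2). Advance 1.
Byte at offset 5: 0xE3 = 11100011 → 3-byte char (#3). Advance 3.
Byte at offset 8: 0xE1 = 11100001 → 3-byte char (#4). Advance 3.
Byte at offset 11: 0xE2 = 11100010 → 3-byte char (#5). Advance 3.
Byte at offset 14: 0x2A = 00101010 → 1-byte char (#6). Advance 1.
Byte at offset 15: 0xE8 = 11101000 → 3-byte char (#7). Advance 3.
Byte at offset 18: 0xF3 = 11110011 → 4-byte char (#8). Advance 4.
Reached end at offset 22 after 8 code points.

8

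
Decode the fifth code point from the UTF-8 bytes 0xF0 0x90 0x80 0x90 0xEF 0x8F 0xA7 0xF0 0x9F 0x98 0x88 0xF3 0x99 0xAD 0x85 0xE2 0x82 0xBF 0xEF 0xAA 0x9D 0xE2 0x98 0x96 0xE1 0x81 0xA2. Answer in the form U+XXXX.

U+20BF

Offset 0: leading byte 0xF0 = 11110000 → 4-byte char #1 = F0 90 80 90.
Offset 4: leading byte 0xEF = 11101111 → 3-byte char #2 = EF 8F A7.
Offset 7: leading byte 0xF0 = 11110000 → 4-byte char #3 = F0 9F 98 88.
Offset 11: leading byte 0xF3 = 11110011 → 4-byte char #4 = F3 99 AD 85.
Offset 15: leading byte 0xE2 = 11100010 → 3-byte char #5 = E2 82 BF.
Leading byte 0xE2 = 11100010 matches 1110xxxx → 3-byte sequence.
Byte 1: 0xE2 = 11100010, payload 0010 (4 bits).
Byte 2: 0x82 = 10000010 (10xxxxxx ✓), payload 000010.
Byte 3: 0xBF = 10111111 (10xxxxxx ✓), payload 111111.
Concatenate: 0010000010111111 = 0x20BF (16 bits → U+20BF).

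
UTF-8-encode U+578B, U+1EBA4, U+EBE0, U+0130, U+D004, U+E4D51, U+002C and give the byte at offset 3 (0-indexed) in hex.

U+578B → 3-byte form E5 9E 8B at offsets 0–2.
U+1EBA4 → 4-byte form F0 9E AE A4 at offsets 3–6.
Offset 3 falls in char 2's range; it's byte 1 of F0 9E AE A4 = 0xF0.

0xF0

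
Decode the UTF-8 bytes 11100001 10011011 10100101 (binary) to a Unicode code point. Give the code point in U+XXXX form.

U+16E5

Leading byte 0xE1 = 11100001 matches 1110xxxx → 3-byte sequence.
Byte 1: 0xE1 = 11100001, payload 0001 (4 bits).
Byte 2: 0x9B = 10011011 (10xxxxxx ✓), payload 011011.
Byte 3: 0xA5 = 10100101 (10xxxxxx ✓), payload 100101.
Concatenate: 0001011011100101 = 0x16E5 (16 bits → U+16E5).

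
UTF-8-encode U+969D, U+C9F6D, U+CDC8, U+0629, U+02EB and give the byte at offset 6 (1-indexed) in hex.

0xBD

1-indexed offset 6 is 0-indexed offset 5.
U+969D → 3-byte form E9 9A 9D at offsets 0–2.
U+C9F6D → 4-byte form F3 89 BD AD at offsets 3–6.
Offset 5 falls in char 2's range; it's byte 3 of F3 89 BD AD = 0xBD.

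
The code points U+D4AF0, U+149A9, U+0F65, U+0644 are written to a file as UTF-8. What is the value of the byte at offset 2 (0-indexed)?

U+D4AF0 → 4-byte form F3 94 AB B0 at offsets 0–3.
Offset 2 falls in char 1's range; it's byte 3 of F3 94 AB B0 = 0xAB.

0xAB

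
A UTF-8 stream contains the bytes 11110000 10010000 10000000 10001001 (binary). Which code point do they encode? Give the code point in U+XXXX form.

U+10009

Leading byte 0xF0 = 11110000 matches 11110xxx → 4-byte sequence.
Byte 1: 0xF0 = 11110000, payload 000 (3 bits).
Byte 2: 0x90 = 10010000 (10xxxxxx ✓), payload 010000.
Byte 3: 0x80 = 10000000 (10xxxxxx ✓), payload 000000.
Byte 4: 0x89 = 10001001 (10xxxxxx ✓), payload 001001.
Concatenate: 000010000000000001001 = 0x10009 (21 bits → U+10009).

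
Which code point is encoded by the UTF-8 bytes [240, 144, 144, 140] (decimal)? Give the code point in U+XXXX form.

Leading byte 0xF0 = 11110000 matches 11110xxx → 4-byte sequence.
Byte 1: 0xF0 = 11110000, payload 000 (3 bits).
Byte 2: 0x90 = 10010000 (10xxxxxx ✓), payload 010000.
Byte 3: 0x90 = 10010000 (10xxxxxx ✓), payload 010000.
Byte 4: 0x8C = 10001100 (10xxxxxx ✓), payload 001100.
Concatenate: 000010000010000001100 = 0x1040C (21 bits → U+1040C).

U+1040C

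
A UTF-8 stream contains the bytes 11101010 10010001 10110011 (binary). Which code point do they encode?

Leading byte 0xEA = 11101010 matches 1110xxxx → 3-byte sequence.
Byte 1: 0xEA = 11101010, payload 1010 (4 bits).
Byte 2: 0x91 = 10010001 (10xxxxxx ✓), payload 010001.
Byte 3: 0xB3 = 10110011 (10xxxxxx ✓), payload 110011.
Concatenate: 1010010001110011 = 0xA473 (16 bits → U+A473).

U+A473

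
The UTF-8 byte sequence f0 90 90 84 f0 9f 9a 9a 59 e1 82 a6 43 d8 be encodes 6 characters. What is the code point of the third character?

U+0059

Offset 0: leading byte 0xF0 = 11110000 → 4-byte char #1 = F0 90 90 84.
Offset 4: leading byte 0xF0 = 11110000 → 4-byte char #2 = F0 9F 9A 9A.
Offset 8: leading byte 0x59 = 01011001 → 1-byte char #3 = 59.
Leading byte 0x59 = 01011001 matches 0xxxxxxx → 1-byte sequence.
Byte 1: 0x59 = 01011001, payload 1011001 (7 bits).
Concatenate: 1011001 = 0x59 (7 bits → U+0059).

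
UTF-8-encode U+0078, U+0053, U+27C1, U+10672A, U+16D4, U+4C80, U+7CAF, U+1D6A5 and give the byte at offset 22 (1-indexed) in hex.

1-indexed offset 22 is 0-indexed offset 21.
U+0078 → 1-byte form 78 at offsets 0–0.
U+0053 → 1-byte form 53 at offsets 1–1.
U+27C1 → 3-byte form E2 9F 81 at offsets 2–4.
U+10672A → 4-byte form F4 86 9C AA at offsets 5–8.
U+16D4 → 3-byte form E1 9B 94 at offsets 9–11.
U+4C80 → 3-byte form E4 B2 80 at offsets 12–14.
U+7CAF → 3-byte form E7 B2 AF at offsets 15–17.
U+1D6A5 → 4-byte form F0 9D 9A A5 at offsets 18–21.
Offset 21 falls in char 8's range; it's byte 4 of F0 9D 9A A5 = 0xA5.

0xA5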